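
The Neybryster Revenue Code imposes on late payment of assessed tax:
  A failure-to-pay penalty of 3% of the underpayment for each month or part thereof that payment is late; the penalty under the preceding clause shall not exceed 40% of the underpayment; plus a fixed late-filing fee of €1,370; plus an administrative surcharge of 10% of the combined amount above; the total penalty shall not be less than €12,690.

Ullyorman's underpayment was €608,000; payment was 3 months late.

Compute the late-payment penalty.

€61,699

Accrued rate: 3% × 3 = 9%, capped at 40% → 9%
Failure-to-pay penalty: 9% of €608,000 = €54,720
Penalty before surcharge: €54,720 + €1,370 = €56,090
Administrative surcharge: 10% of €56,090 = €5,609
Total penalty: €56,090 + €5,609 = €61,699
Minimum €12,690: €61,699 meets the minimum, no increase.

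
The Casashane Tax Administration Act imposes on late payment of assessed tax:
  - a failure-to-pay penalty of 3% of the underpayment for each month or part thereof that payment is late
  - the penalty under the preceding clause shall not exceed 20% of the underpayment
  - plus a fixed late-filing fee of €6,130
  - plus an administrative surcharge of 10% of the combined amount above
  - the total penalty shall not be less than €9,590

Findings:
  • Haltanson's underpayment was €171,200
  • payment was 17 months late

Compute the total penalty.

Accrued rate: 3% × 17 = 51%, capped at 20% → 20%
Failure-to-pay penalty: 20% of €171,200 = €34,240
Penalty before surcharge: €34,240 + €6,130 = €40,370
Administrative surcharge: 10% of €40,370 = €4,037
Total penalty: €40,370 + €4,037 = €44,407
Minimum €9,590: €44,407 meets the minimum, no increase.

€44,407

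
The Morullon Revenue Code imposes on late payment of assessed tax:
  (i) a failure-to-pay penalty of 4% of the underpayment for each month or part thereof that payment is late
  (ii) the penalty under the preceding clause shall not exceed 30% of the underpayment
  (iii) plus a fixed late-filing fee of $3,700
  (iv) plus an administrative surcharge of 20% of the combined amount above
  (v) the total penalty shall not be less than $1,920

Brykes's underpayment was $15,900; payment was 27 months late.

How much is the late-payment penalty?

$10,164

Accrued rate: 4% × 27 = 108%, capped at 30% → 30%
Failure-to-pay penalty: 30% of $15,900 = $4,770
Penalty before surcharge: $4,770 + $3,700 = $8,470
Administrative surcharge: 20% of $8,470 = $1,694
Total penalty: $8,470 + $1,694 = $10,164
Minimum $1,920: $10,164 meets the minimum, no increase.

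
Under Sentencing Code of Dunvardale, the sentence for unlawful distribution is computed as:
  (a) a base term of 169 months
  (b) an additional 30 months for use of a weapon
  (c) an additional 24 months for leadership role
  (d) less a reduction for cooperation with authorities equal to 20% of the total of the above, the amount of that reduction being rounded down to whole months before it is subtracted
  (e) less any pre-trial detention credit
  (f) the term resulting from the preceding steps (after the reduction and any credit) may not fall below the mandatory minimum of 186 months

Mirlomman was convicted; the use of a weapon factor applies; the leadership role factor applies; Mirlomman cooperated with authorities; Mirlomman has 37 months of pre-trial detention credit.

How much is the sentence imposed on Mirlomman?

Use of a weapon enhancement: +30 months
Leadership role enhancement: +24 months
Adjusted term: 169 months + 30 months + 24 months = 223 months
Cooperation with authorities reduction: 20% of 223 months = 44 months (rounded down)
After reduction: 223 − 44 = 179 months
Less pre-trial detention credit: 179 months − 37 months = 142 months
Minimum 186 months: 142 months is below the minimum → 186 months

186 months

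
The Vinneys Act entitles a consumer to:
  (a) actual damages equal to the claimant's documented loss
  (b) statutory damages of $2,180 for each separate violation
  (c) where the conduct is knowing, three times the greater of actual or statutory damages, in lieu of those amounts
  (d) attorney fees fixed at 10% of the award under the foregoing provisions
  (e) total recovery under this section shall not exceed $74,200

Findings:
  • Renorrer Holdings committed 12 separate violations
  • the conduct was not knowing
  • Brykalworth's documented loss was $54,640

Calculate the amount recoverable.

Statutory damages: 12 × $2,180 = $26,160
Conduct not knowing: the in-lieu enhancement does not apply.
Actual plus statutory damages: $54,640 + $26,160 = $80,800
Attorney fees: 10% of $80,800 = $8,080
Total before cap: $80,800 + $8,080 = $88,880
Cap at $74,200: $88,880 exceeds the cap → $74,200

Total recovery: $74,200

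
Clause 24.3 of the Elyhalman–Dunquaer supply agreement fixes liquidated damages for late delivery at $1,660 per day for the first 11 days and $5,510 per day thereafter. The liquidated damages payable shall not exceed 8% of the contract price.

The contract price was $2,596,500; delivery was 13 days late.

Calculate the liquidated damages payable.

First 11 days: 11 × $1,660 = $18,260
Remaining days: (13 − 11) × $5,510 = $11,020
Accrued per-day damages: $18,260 + $11,020 = $29,280
Cap: 8% of $2,596,500 = $207,720
Cap at $207,720: $29,280 is within the cap, no reduction.

$29,280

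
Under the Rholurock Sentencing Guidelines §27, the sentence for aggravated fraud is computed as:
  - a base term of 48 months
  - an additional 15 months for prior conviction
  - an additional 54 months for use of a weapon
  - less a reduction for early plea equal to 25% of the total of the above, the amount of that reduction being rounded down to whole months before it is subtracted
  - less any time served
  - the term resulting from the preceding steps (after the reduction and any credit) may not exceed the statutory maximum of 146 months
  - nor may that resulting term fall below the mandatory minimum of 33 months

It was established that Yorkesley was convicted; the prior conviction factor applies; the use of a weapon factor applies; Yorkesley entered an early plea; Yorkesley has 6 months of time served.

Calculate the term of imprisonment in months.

Prior conviction enhancement: +15 months
Use of a weapon enhancement: +54 months
Adjusted term: 48 months + 15 months + 54 months = 117 months
Early plea reduction: 25% of 117 months = 29 months (rounded down)
After reduction: 117 − 29 = 88 months
Less time served: 88 months − 6 months = 82 months
Cap at 146 months: 82 months is within the cap, no reduction.
Minimum 33 months: 82 months meets the minimum, no increase.

82 months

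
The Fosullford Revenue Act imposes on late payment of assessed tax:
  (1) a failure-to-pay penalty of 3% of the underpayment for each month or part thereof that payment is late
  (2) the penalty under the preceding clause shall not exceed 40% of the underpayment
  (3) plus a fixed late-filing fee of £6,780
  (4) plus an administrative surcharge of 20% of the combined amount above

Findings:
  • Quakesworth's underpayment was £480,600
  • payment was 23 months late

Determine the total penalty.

Accrued rate: 3% × 23 = 69%, capped at 40% → 40%
Failure-to-pay penalty: 40% of £480,600 = £192,240
Penalty before surcharge: £192,240 + £6,780 = £199,020
Administrative surcharge: 20% of £199,020 = £39,804
Total penalty: £199,020 + £39,804 = £238,824

£238,824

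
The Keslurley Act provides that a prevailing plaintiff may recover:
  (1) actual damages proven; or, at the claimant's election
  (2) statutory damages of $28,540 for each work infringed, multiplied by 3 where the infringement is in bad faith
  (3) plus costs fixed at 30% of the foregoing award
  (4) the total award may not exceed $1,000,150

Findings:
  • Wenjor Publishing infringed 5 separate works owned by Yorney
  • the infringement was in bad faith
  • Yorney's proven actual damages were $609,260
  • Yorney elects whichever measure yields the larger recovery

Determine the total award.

$792,038

Statutory damages: 5 × $28,540 = $142,700
Trebled: 3 × $142,700 = $428,100
Greater of actual damages ($609,260) or enhanced statutory damages ($428,100): $609,260
Costs: 30% of $609,260 = $182,778
Award plus costs: $609,260 + $182,778 = $792,038
Cap at $1,000,150: $792,038 is within the cap, no reduction.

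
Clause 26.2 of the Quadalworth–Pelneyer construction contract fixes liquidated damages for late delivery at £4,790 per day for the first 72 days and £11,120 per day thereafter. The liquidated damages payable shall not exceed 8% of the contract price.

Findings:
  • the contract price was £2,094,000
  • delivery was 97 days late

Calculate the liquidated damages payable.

First 72 days: 72 × £4,790 = £344,880
Remaining days: (97 − 72) × £11,120 = £278,000
Accrued per-day damages: £344,880 + £278,000 = £622,880
Cap: 8% of £2,094,000 = £167,520
Cap at £167,520: £622,880 exceeds the cap → £167,520

£167,520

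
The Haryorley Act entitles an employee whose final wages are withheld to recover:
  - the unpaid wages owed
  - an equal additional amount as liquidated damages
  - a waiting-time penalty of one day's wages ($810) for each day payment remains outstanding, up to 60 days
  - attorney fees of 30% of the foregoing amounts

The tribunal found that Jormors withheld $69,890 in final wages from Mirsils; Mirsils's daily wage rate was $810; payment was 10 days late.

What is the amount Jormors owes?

Liquidated damages (equal amount): $69,890
Penalty days: min(10, 60) = 10
Waiting-time penalty: 10 × $810 = $8,100
Subtotal: $69,890 + $69,890 + $8,100 = $147,880
Attorney fees: 30% of $147,880 = $44,364
Total award: $147,880 + $44,364 = $192,244

$192,244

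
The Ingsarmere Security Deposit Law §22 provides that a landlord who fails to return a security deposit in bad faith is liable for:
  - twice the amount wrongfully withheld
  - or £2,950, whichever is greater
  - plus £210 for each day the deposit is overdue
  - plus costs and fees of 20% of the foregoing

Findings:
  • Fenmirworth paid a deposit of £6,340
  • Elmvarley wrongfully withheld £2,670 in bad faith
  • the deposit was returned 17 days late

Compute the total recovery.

£10,692

Doubled: 2 × £2,670 = £5,340
Minimum £2,950: £5,340 meets the minimum, no increase.
Late-return penalty: 17 × £210 = £3,570
Damages plus late penalty: £5,340 + £3,570 = £8,910
Costs and fees: 20% of £8,910 = £1,782
Total recovery: £8,910 + £1,782 = £10,692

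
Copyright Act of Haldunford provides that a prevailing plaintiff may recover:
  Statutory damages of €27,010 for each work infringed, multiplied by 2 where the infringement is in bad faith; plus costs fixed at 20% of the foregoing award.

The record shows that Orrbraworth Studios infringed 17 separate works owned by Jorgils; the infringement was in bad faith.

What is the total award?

€1,102,008

Statutory damages: 17 × €27,010 = €459,170
Doubled: 2 × €459,170 = €918,340
Costs: 20% of €918,340 = €183,668
Award plus costs: €918,340 + €183,668 = €1,102,008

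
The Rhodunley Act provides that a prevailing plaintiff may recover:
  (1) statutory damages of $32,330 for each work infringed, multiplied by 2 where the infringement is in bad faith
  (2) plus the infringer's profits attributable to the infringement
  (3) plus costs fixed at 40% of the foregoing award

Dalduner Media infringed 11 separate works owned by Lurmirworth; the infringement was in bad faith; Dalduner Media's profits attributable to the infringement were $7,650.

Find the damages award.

Statutory damages: 11 × $32,330 = $355,630
Doubled: 2 × $355,630 = $711,260
Combined award: $711,260 + $7,650 = $718,910
Costs: 40% of $718,910 = $287,564
Award plus costs: $718,910 + $287,564 = $1,006,474

$1,006,474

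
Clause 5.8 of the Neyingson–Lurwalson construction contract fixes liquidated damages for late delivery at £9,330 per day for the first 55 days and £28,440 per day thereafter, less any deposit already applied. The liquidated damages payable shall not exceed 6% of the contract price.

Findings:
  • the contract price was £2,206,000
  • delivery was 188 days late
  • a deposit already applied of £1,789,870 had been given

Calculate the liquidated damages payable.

First 55 days: 55 × £9,330 = £513,150
Remaining days: (188 − 55) × £28,440 = £3,782,520
Accrued per-day damages: £513,150 + £3,782,520 = £4,295,670
Less deposit already applied: £4,295,670 − £1,789,870 = £2,505,800
Cap: 6% of £2,206,000 = £132,360
Cap at £132,360: £2,505,800 exceeds the cap → £132,360

£132,360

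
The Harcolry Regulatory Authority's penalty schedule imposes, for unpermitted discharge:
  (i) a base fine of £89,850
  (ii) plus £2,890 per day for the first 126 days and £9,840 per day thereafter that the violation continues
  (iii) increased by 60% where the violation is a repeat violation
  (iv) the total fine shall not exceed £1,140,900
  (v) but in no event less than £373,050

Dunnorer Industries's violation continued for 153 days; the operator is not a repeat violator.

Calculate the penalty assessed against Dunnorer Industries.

Civil penalty: £719,670

First 126 days: 126 × £2,890 = £364,140
Remaining days: (153 − 126) × £9,840 = £265,680
Per-day component: £364,140 + £265,680 = £629,820
Base plus per-day: £89,850 + £629,820 = £719,670
The operator is not a repeat violator: no 60% increase.
Cap at £1,140,900: £719,670 is within the cap, no reduction.
Minimum £373,050: £719,670 meets the minimum, no increase.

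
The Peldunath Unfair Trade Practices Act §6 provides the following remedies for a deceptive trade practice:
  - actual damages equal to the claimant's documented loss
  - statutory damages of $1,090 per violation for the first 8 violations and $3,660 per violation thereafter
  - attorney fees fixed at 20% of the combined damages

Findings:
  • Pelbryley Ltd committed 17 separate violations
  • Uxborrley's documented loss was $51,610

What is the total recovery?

$111,924

First 8 violations: 8 × $1,090 = $8,720
Remaining violations: (17 − 8) × $3,660 = $32,940
Statutory damages: $8,720 + $32,940 = $41,660
Combined damages: $51,610 + $41,660 = $93,270
Attorney fees: 20% of $93,270 = $18,654
Total recovery: $93,270 + $18,654 = $111,924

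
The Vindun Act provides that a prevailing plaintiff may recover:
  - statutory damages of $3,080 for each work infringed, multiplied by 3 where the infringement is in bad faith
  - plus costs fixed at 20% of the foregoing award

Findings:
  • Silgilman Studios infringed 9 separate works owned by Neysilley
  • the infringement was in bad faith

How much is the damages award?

Statutory damages: 9 × $3,080 = $27,720
Trebled: 3 × $27,720 = $83,160
Costs: 20% of $83,160 = $16,632
Award plus costs: $83,160 + $16,632 = $99,792

$99,792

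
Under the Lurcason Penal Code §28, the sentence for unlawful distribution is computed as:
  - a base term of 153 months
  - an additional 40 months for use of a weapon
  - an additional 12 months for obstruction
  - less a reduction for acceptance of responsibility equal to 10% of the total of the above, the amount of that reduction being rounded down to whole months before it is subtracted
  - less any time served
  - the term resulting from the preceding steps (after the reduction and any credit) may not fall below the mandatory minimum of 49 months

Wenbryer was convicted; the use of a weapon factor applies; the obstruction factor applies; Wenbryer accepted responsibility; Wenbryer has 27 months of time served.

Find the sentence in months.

158 months

Use of a weapon enhancement: +40 months
Obstruction enhancement: +12 months
Adjusted term: 153 months + 40 months + 12 months = 205 months
Acceptance of responsibility reduction: 10% of 205 months = 20 months (rounded down)
After reduction: 205 − 20 = 185 months
Less time served: 185 months − 27 months = 158 months
Minimum 49 months: 158 months meets the minimum, no increase.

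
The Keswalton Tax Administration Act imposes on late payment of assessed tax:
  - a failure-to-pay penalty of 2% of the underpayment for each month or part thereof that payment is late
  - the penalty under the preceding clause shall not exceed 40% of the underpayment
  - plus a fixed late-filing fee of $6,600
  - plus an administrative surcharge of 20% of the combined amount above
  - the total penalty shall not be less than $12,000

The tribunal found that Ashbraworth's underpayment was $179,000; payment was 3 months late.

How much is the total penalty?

$20,808

Accrued rate: 2% × 3 = 6%, capped at 40% → 6%
Failure-to-pay penalty: 6% of $179,000 = $10,740
Penalty before surcharge: $10,740 + $6,600 = $17,340
Administrative surcharge: 20% of $17,340 = $3,468
Total penalty: $17,340 + $3,468 = $20,808
Minimum $12,000: $20,808 meets the minimum, no increase.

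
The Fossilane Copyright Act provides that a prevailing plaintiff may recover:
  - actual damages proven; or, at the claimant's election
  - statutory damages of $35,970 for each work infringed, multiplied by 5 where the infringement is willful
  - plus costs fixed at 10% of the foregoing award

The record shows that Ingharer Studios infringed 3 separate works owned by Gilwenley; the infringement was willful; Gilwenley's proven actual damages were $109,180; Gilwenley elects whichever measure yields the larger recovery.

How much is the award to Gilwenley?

Statutory damages: 3 × $35,970 = $107,910
Multiplied by 5: 5 × $107,910 = $539,550
Greater of actual damages ($109,180) or enhanced statutory damages ($539,550): $539,550
Costs: 10% of $539,550 = $53,955
Award plus costs: $539,550 + $53,955 = $593,505

$593,505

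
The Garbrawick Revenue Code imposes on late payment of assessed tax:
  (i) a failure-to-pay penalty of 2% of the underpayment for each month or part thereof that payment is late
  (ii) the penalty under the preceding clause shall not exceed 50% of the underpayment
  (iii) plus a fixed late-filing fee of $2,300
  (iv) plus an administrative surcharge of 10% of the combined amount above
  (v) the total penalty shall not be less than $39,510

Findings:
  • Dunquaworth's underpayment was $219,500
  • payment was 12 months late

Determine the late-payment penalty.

Penalty: $60,478

Accrued rate: 2% × 12 = 24%, capped at 50% → 24%
Failure-to-pay penalty: 24% of $219,500 = $52,680
Penalty before surcharge: $52,680 + $2,300 = $54,980
Administrative surcharge: 10% of $54,980 = $5,498
Total penalty: $54,980 + $5,498 = $60,478
Minimum $39,510: $60,478 meets the minimum, no increase.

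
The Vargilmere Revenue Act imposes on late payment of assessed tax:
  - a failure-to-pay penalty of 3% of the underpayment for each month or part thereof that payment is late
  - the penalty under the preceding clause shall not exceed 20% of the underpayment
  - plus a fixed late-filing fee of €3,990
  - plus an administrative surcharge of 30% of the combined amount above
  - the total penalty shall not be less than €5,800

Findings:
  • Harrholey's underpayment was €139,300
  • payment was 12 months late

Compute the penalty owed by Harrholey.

Accrued rate: 3% × 12 = 36%, capped at 20% → 20%
Failure-to-pay penalty: 20% of €139,300 = €27,860
Penalty before surcharge: €27,860 + €3,990 = €31,850
Administrative surcharge: 30% of €31,850 = €9,555
Total penalty: €31,850 + €9,555 = €41,405
Minimum €5,800: €41,405 meets the minimum, no increase.

€41,405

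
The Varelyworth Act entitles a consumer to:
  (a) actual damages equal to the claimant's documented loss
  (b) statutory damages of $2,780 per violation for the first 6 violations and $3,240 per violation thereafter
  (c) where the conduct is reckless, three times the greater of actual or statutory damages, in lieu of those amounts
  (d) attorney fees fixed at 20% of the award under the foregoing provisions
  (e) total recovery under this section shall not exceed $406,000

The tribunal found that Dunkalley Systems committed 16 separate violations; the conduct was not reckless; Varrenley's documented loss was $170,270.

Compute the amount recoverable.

First 6 violations: 6 × $2,780 = $16,680
Remaining violations: (16 − 6) × $3,240 = $32,400
Statutory damages: $16,680 + $32,400 = $49,080
Conduct not reckless: the in-lieu enhancement does not apply.
Actual plus statutory damages: $170,270 + $49,080 = $219,350
Attorney fees: 20% of $219,350 = $43,870
Total before cap: $219,350 + $43,870 = $263,220
Cap at $406,000: $263,220 is within the cap, no reduction.

Total recovery: $263,220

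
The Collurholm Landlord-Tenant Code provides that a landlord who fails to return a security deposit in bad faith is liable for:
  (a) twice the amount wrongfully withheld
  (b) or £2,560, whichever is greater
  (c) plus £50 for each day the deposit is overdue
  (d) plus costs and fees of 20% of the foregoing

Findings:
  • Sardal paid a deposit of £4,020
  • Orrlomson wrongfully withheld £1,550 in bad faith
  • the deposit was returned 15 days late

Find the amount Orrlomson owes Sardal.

Doubled: 2 × £1,550 = £3,100
Minimum £2,560: £3,100 meets the minimum, no increase.
Late-return penalty: 15 × £50 = £750
Damages plus late penalty: £3,100 + £750 = £3,850
Costs and fees: 20% of £3,850 = £770
Total recovery: £3,850 + £770 = £4,620

£4,620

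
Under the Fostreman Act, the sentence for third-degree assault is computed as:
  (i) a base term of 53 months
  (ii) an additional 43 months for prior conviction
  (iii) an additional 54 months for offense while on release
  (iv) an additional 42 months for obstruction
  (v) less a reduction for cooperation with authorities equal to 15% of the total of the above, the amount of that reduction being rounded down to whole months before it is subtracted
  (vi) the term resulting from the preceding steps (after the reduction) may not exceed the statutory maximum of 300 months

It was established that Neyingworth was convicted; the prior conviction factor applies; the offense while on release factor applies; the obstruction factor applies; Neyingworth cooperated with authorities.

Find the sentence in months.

Prior conviction enhancement: +43 months
Offense while on release enhancement: +54 months
Obstruction enhancement: +42 months
Adjusted term: 53 months + 43 months + 54 months + 42 months = 192 months
Cooperation with authorities reduction: 15% of 192 months = 28 months (rounded down)
After reduction: 192 − 28 = 164 months
Cap at 300 months: 164 months is within the cap, no reduction.

164 months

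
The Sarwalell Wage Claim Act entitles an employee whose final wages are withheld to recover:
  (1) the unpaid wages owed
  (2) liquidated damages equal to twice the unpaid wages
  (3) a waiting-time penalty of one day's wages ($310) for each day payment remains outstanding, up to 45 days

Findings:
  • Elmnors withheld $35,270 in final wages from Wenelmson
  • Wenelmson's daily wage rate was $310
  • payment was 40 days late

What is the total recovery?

$118,210

Doubled: 2 × $35,270 = $70,540
Penalty days: min(40, 45) = 40
Waiting-time penalty: 40 × $310 = $12,400
Total award: $35,270 + $70,540 + $12,400 = $118,210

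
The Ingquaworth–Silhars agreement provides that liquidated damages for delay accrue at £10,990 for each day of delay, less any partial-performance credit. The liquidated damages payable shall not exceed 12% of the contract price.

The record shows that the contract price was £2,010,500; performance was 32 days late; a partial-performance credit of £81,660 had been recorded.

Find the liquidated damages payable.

Per-day damages: 32 × £10,990 = £351,680
Less partial-performance credit: £351,680 − £81,660 = £270,020
Cap: 12% of £2,010,500 = £241,260
Cap at £241,260: £270,020 exceeds the cap → £241,260

Liquidated damages: £241,260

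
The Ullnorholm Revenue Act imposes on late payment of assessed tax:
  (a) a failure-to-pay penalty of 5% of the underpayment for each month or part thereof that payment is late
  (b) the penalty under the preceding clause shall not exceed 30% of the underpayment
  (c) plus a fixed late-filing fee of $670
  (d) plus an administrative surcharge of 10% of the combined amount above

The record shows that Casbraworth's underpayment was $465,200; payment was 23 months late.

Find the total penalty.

Accrued rate: 5% × 23 = 115%, capped at 30% → 30%
Failure-to-pay penalty: 30% of $465,200 = $139,560
Penalty before surcharge: $139,560 + $670 = $140,230
Administrative surcharge: 10% of $140,230 = $14,023
Total penalty: $140,230 + $14,023 = $154,253

$154,253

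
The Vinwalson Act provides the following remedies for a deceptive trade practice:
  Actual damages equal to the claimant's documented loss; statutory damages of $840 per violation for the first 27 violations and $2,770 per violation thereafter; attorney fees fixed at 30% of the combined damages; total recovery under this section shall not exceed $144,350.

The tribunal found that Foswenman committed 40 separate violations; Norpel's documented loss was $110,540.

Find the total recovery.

$144,350

First 27 violations: 27 × $840 = $22,680
Remaining violations: (40 − 27) × $2,770 = $36,010
Statutory damages: $22,680 + $36,010 = $58,690
Combined damages: $110,540 + $58,690 = $169,230
Attorney fees: 30% of $169,230 = $50,769
Total before cap: $169,230 + $50,769 = $219,999
Cap at $144,350: $219,999 exceeds the cap → $144,350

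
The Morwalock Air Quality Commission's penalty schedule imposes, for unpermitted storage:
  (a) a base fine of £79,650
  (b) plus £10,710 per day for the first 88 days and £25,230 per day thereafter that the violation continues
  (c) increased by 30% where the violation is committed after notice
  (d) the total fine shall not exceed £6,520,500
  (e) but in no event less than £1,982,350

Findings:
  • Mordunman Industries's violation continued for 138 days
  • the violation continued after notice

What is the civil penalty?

Civil penalty: £2,968,719

First 88 days: 88 × £10,710 = £942,480
Remaining days: (138 − 88) × £25,230 = £1,261,500
Per-day component: £942,480 + £1,261,500 = £2,203,980
Base plus per-day: £79,650 + £2,203,980 = £2,283,630
Enhancement: 30% of £2,283,630 = £685,089
Enhanced fine: £2,283,630 + £685,089 = £2,968,719
Cap at £6,520,500: £2,968,719 is within the cap, no reduction.
Minimum £1,982,350: £2,968,719 meets the minimum, no increase.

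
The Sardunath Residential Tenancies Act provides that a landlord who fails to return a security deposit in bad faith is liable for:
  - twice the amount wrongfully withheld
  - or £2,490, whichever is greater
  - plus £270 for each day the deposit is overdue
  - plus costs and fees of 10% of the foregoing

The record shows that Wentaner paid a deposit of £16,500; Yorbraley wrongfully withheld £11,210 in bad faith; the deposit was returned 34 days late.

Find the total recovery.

Doubled: 2 × £11,210 = £22,420
Minimum £2,490: £22,420 meets the minimum, no increase.
Late-return penalty: 34 × £270 = £9,180
Damages plus late penalty: £22,420 + £9,180 = £31,600
Costs and fees: 10% of £31,600 = £3,160
Total recovery: £31,600 + £3,160 = £34,760

£34,760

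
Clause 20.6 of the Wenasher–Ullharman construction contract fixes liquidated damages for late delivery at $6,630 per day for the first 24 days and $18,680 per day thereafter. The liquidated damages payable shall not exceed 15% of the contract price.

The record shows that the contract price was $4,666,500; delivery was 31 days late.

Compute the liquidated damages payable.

$289,880

First 24 days: 24 × $6,630 = $159,120
Remaining days: (31 − 24) × $18,680 = $130,760
Accrued per-day damages: $159,120 + $130,760 = $289,880
Cap: 15% of $4,666,500 = $699,975
Cap at $699,975: $289,880 is within the cap, no reduction.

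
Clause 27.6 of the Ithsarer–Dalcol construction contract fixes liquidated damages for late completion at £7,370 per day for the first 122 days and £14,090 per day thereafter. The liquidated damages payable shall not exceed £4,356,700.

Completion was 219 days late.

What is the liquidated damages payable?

First 122 days: 122 × £7,370 = £899,140
Remaining days: (219 − 122) × £14,090 = £1,366,730
Accrued per-day damages: £899,140 + £1,366,730 = £2,265,870
Cap at £4,356,700: £2,265,870 is within the cap, no reduction.

Liquidated damages: £2,265,870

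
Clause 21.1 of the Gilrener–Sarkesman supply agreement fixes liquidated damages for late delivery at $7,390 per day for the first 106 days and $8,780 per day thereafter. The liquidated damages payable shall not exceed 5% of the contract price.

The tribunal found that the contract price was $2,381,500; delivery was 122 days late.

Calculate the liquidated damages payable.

First 106 days: 106 × $7,390 = $783,340
Remaining days: (122 − 106) × $8,780 = $140,480
Accrued per-day damages: $783,340 + $140,480 = $923,820
Cap: 5% of $2,381,500 = $119,075
Cap at $119,075: $923,820 exceeds the cap → $119,075

Liquidated damages: $119,075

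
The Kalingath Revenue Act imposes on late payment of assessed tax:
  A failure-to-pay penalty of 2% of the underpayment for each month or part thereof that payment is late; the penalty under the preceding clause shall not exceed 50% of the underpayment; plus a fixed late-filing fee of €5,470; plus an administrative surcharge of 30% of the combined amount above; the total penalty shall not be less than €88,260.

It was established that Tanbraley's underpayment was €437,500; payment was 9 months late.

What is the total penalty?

Accrued rate: 2% × 9 = 18%, capped at 50% → 18%
Failure-to-pay penalty: 18% of €437,500 = €78,750
Penalty before surcharge: €78,750 + €5,470 = €84,220
Administrative surcharge: 30% of €84,220 = €25,266
Total penalty: €84,220 + €25,266 = €109,486
Minimum €88,260: €109,486 meets the minimum, no increase.

Penalty: €109,486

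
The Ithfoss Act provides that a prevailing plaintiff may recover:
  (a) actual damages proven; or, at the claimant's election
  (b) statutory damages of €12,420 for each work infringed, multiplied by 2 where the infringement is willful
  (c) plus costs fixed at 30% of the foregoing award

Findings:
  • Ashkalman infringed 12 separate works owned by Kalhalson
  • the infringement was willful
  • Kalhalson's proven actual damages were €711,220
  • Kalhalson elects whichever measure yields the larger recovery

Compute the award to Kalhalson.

€924,586

Statutory damages: 12 × €12,420 = €149,040
Doubled: 2 × €149,040 = €298,080
Greater of actual damages (€711,220) or enhanced statutory damages (€298,080): €711,220
Costs: 30% of €711,220 = €213,366
Award plus costs: €711,220 + €213,366 = €924,586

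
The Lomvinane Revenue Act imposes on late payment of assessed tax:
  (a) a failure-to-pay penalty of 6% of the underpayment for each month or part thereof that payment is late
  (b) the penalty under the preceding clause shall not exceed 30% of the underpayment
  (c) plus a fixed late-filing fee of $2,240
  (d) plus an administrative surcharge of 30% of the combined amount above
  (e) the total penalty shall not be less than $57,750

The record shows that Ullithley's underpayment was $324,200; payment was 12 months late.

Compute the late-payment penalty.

Accrued rate: 6% × 12 = 72%, capped at 30% → 30%
Failure-to-pay penalty: 30% of $324,200 = $97,260
Penalty before surcharge: $97,260 + $2,240 = $99,500
Administrative surcharge: 30% of $99,500 = $29,850
Total penalty: $99,500 + $29,850 = $129,350
Minimum $57,750: $129,350 meets the minimum, no increase.

Penalty: $129,350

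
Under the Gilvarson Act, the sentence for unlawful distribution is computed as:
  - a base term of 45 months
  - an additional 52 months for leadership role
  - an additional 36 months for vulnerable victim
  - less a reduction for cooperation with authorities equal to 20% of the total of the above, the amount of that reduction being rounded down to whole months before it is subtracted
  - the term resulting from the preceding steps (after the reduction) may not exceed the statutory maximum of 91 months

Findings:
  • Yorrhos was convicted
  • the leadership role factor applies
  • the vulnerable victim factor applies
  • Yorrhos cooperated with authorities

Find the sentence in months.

91 months

Leadership role enhancement: +52 months
Vulnerable victim enhancement: +36 months
Adjusted term: 45 months + 52 months + 36 months = 133 months
Cooperation with authorities reduction: 20% of 133 months = 26 months (rounded down)
After reduction: 133 − 26 = 107 months
Cap at 91 months: 107 months exceeds the cap → 91 months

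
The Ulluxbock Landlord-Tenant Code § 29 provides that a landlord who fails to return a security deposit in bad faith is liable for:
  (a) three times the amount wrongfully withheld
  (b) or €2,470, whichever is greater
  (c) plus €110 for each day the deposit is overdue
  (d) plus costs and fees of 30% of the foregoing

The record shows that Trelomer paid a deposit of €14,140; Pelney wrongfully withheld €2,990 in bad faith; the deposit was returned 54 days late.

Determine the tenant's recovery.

Trebled: 3 × €2,990 = €8,970
Minimum €2,470: €8,970 meets the minimum, no increase.
Late-return penalty: 54 × €110 = €5,940
Damages plus late penalty: €8,970 + €5,940 = €14,910
Costs and fees: 30% of €14,910 = €4,473
Total recovery: €14,910 + €4,473 = €19,383

Recovery: €19,383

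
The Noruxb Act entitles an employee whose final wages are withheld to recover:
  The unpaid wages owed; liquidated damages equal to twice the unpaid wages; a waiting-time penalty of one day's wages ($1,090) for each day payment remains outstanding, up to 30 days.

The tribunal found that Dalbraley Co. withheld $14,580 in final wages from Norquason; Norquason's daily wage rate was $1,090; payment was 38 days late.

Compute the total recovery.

Doubled: 2 × $14,580 = $29,160
Penalty days: min(38, 30) = 30
Waiting-time penalty: 30 × $1,090 = $32,700
Total award: $14,580 + $29,160 + $32,700 = $76,440

Total award: $76,440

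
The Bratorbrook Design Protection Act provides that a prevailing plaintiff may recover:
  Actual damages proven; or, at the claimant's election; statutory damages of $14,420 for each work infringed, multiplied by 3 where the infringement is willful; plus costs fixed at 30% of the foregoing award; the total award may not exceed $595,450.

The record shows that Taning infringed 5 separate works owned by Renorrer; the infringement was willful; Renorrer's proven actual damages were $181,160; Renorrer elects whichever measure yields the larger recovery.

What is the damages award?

Statutory damages: 5 × $14,420 = $72,100
Trebled: 3 × $72,100 = $216,300
Greater of actual damages ($181,160) or enhanced statutory damages ($216,300): $216,300
Costs: 30% of $216,300 = $64,890
Award plus costs: $216,300 + $64,890 = $281,190
Cap at $595,450: $281,190 is within the cap, no reduction.

$281,190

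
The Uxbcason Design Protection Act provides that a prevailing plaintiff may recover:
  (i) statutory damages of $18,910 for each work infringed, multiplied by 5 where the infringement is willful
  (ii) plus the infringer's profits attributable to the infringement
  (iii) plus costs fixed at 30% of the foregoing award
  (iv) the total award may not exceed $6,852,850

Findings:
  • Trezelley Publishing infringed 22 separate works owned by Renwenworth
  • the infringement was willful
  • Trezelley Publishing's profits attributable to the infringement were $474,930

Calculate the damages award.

Statutory damages: 22 × $18,910 = $416,020
Multiplied by 5: 5 × $416,020 = $2,080,100
Combined award: $2,080,100 + $474,930 = $2,555,030
Costs: 30% of $2,555,030 = $766,509
Award plus costs: $2,555,030 + $766,509 = $3,321,539
Cap at $6,852,850: $3,321,539 is within the cap, no reduction.

Award: $3,321,539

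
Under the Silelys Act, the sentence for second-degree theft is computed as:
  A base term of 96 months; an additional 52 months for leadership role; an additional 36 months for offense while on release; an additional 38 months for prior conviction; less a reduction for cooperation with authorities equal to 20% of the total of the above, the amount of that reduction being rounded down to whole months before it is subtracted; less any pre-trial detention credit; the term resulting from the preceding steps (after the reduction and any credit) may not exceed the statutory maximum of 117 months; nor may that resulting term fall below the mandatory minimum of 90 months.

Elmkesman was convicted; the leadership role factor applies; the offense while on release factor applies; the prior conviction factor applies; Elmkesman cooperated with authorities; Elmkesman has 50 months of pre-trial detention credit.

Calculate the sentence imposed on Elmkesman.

117 months

Leadership role enhancement: +52 months
Offense while on release enhancement: +36 months
Prior conviction enhancement: +38 months
Adjusted term: 96 months + 52 months + 36 months + 38 months = 222 months
Cooperation with authorities reduction: 20% of 222 months = 44 months (rounded down)
After reduction: 222 − 44 = 178 months
Less pre-trial detention credit: 178 months − 50 months = 128 months
Cap at 117 months: 128 months exceeds the cap → 117 months
Minimum 90 months: 117 months meets the minimum, no increase.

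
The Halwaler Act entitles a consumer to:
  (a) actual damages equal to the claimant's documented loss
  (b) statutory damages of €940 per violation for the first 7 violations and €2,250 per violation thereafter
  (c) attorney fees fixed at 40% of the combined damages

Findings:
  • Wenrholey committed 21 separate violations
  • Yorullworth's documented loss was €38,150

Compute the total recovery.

€106,722

First 7 violations: 7 × €940 = €6,580
Remaining violations: (21 − 7) × €2,250 = €31,500
Statutory damages: €6,580 + €31,500 = €38,080
Combined damages: €38,150 + €38,080 = €76,230
Attorney fees: 40% of €76,230 = €30,492
Total recovery: €76,230 + €30,492 = €106,722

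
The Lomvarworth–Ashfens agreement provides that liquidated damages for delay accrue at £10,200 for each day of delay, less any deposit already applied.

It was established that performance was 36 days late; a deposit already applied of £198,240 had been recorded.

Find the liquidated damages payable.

Per-day damages: 36 × £10,200 = £367,200
Less deposit already applied: £367,200 − £198,240 = £168,960

£168,960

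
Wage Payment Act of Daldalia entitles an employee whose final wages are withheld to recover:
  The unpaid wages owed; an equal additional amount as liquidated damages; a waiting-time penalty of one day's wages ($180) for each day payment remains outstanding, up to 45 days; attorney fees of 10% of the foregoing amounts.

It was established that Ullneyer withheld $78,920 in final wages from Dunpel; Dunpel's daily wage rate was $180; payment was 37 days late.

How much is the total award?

Liquidated damages (equal amount): $78,920
Penalty days: min(37, 45) = 37
Waiting-time penalty: 37 × $180 = $6,660
Subtotal: $78,920 + $78,920 + $6,660 = $164,500
Attorney fees: 10% of $164,500 = $16,450
Total award: $164,500 + $16,450 = $180,950

Total award: $180,950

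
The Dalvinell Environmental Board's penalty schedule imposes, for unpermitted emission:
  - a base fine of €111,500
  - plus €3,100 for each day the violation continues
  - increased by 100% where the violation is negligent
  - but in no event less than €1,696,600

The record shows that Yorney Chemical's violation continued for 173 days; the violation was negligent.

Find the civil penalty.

Per-day component: 173 × €3,100 = €536,300
Base plus per-day: €111,500 + €536,300 = €647,800
Enhancement: 100% of €647,800 = €647,800
Enhanced fine: €647,800 + €647,800 = €1,295,600
Minimum €1,696,600: €1,295,600 is below the minimum → €1,696,600

€1,696,600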